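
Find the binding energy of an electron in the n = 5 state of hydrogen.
0.5442 eV

The ionization energy is the energy needed to remove the electron completely (n → ∞).

For hydrogen, E_n = -13.6057 eV / n².

At n = 5: E_5 = -13.6057 / 5² = -0.5442280 eV
At n = ∞: E_∞ = 0 eV

Ionization energy = E_∞ - E_5 = 0 - (-0.5442280) = 0.5442280 eV
Ionization energy ≈ 0.5442 eV

This is also called the binding energy of the electron in state n = 5.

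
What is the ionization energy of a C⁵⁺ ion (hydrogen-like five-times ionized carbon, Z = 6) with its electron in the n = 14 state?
2.49901 eV

The ionization energy is the energy needed to remove the electron completely (n → ∞).

For a hydrogen-like ion with Z = 6, E_n = -13.6057 Z² / n² eV.

At n = 14: E_14 = -13.6057 × 6² / 14² = -2.49900612 eV
At n = ∞: E_∞ = 0 eV

Ionization energy = E_∞ - E_14 = 0 - (-2.49900612) = 2.49900612 eV
Ionization energy ≈ 2.49901 eV

This is also called the binding energy of the electron in state n = 14.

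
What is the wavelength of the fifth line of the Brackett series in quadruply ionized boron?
72.67690 nm

The lines of a series are numbered from the longest wavelength (smallest ΔE) outward; the fifth line is the transition from n = n_f + 5 to n_f.
The Brackett series has all transitions ending at n_f = 4.

For B⁴⁺ (Z = 5), the fifth line (ε-line) is the jump from n = 9 to n = 4:
E_9 = -13.6057 × 5² / 9² = -4.1992901 eV
E_4 = -13.6057 × 5² / 4² = -21.2589063 eV
ΔE = E_9 - E_4 = 17.0596162 eV

λ = hc/E = 1239.84 eV·nm / 17.0596162 eV
λ = 72.67690 nm

This is the ε-line of the Brackett series in B⁴⁺.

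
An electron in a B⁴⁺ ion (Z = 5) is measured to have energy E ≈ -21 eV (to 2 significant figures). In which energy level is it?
n = 4

The exact energy levels follow E_n = -13.6057 Z² / n² eV with Z = 5.

The measured value (-21 eV) is reported to only 2 significant figures, so we must test candidate n values and see which one matches to that precision.

Candidate energies:
  n = 2:  E = -13.6057 × 5² / 2² = -85.03563 eV
  n = 3:  E = -13.6057 × 5² / 3² = -37.79361 eV
  n = 4:  E = -13.6057 × 5² / 4² = -21.25891 eV  ← matches
  n = 5:  E = -13.6057 × 5² / 5² = -13.60570 eV
  n = 6:  E = -13.6057 × 5² / 6² = -9.44840 eV

Checking against the measurement of -21 eV (2 sig figs), only n = 4 agrees:
E_4 = -21.25891 eV, which rounds to -21 eV ✓

Therefore n = 4.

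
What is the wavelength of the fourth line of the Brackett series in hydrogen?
1944.03228 nm

The lines of a series are numbered from the longest wavelength (smallest ΔE) outward; the fourth line is the transition from n = n_f + 4 to n_f.
The Brackett series has all transitions ending at n_f = 4.

For H, the fourth line (δ-line) is the jump from n = 8 to n = 4:
E_8 = -13.6057 / 8² = -0.21258906250 eV
E_4 = -13.6057 / 4² = -0.85035625000 eV
ΔE = E_8 - E_4 = 0.63776718750 eV

λ = hc/E = 1239.84 eV·nm / 0.63776718750 eV
λ = 1944.03228 nm

This is the δ-line of the Brackett series in H.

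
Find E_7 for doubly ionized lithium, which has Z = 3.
-2.4990 eV

For hydrogen-like ions, the energy levels scale with Z²:
E_n = -13.6057 Z² / n² eV

For Li²⁺ (Z = 3) at n = 7:
E_7 = -13.6057 × 3² / 7²
E_7 = -13.6057 × 9 / 49
E_7 = -122.4513 / 49
E_7 = -2.4990 eV

The energy is 9 times more negative than hydrogen at the same n due to the stronger nuclear charge.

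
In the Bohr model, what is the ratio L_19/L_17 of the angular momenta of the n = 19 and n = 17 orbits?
1.118

In the Bohr model, L_n = nℏ, so the ratio is purely the ratio of quantum numbers:

L_19/L_17 = 19ℏ / 17ℏ = 19/17 = 1.118

The angular momentum scales linearly with n.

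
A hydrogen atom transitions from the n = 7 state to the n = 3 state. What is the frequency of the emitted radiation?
2.984e+14 Hz

First, find the transition energy:
E_7 = -13.6057 / 7² = -0.27766735 eV
E_3 = -13.6057 / 3² = -1.51174444 eV
|ΔE| = |E_3 - E_7| = 1.23407709 eV

Convert to Joules: E = 1.23407709 eV × (1.602177 × 10⁻¹⁹ J/eV) = 1.97721e-19 J

Using E = hf:
f = E/h = 1.97721e-19 J / (6.62607 × 10⁻³⁴ J·s)
f = 2.984e+14 Hz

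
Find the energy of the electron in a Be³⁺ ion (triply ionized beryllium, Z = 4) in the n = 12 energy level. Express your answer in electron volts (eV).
-1.51174 eV

The energy levels of a hydrogen-like atom are given by:
E_n = -13.6057 Z² / n² eV  (with Z = 4 for Be³⁺)

For n = 12:
E_12 = -13.6057 × 4² / 12²
E_12 = -13.6057 × 16 / 144
E_12 = -1.51174 eV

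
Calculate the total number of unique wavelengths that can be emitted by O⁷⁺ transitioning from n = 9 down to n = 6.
6

The electron can occupy levels n = 6, 7, ..., 9 during de-excitation — that is m = 9 - 6 + 1 = 4 distinct levels.

The number of distinct spectral lines equals the number of ways to choose 2 of these m levels (each pair gives one possible emission transition):

Number of lines = m(m-1)/2 = 4×3/2 = 6

These correspond to all possible transitions between the 4 levels:
9 → 8, 9 → 7, 9 → 6, 8 → 7, 8 → 6, 7 → 6

Each transition produces a photon with a unique energy (and thus wavelength). This count does not depend on Z.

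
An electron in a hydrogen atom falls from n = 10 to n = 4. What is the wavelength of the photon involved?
1735.74311 nm

First, find the transition energy using E_n = -13.6057 / n² eV:
E_10 = -13.6057 / 10² = -0.13605700000 eV
E_4 = -13.6057 / 4² = -0.85035625000 eV

Photon energy: |ΔE| = |E_4 - E_10| = 0.71429925000 eV

Convert to wavelength using E = hc/λ with hc = 1239.84 eV·nm:
λ = hc/E = 1239.84 eV·nm / 0.71429925000 eV
λ = 1735.74311 nm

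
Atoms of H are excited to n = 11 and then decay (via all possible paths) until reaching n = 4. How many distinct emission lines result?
28

The electron can occupy levels n = 4, 5, ..., 11 during de-excitation — that is m = 11 - 4 + 1 = 8 distinct levels.

The number of distinct spectral lines equals the number of ways to choose 2 of these m levels (each pair gives one possible emission transition):

Number of lines = m(m-1)/2 = 8×7/2 = 28

These correspond to all possible transitions between the 8 levels:
11 → 10, 11 → 9, 11 → 8, 11 → 7, 11 → 6, 11 → 5, 11 → 4, 10 → 9...

Each transition produces a photon with a unique energy (and thus wavelength). This count does not depend on Z.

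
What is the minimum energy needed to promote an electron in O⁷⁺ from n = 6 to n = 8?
10.582211 eV

The energy levels of a hydrogen-like atom are E_n = -13.6057 Z² eV / n².

Energy at n = 6: E_6 = -13.6057 × 8² / 6² = -24.187911111 eV
Energy at n = 8: E_8 = -13.6057 × 8² / 8² = -13.605700000 eV

The excitation energy is the difference:
ΔE = E_8 - E_6
ΔE = -13.605700000 - (-24.187911111)
ΔE = 10.582211 eV

Since this is positive, energy must be absorbed (photon absorption).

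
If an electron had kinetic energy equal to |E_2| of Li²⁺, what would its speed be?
3.28e+06 m/s (or 1.09460% of c)

The binding energy at n = 2 for Li²⁺ is:
E_2 = -13.6057 × 3²/2² = -30.6128250 eV
|E_2| = 30.6128250 eV

Convert to Joules:
KE = 30.6128250 eV × (1.602177 × 10⁻¹⁹ J/eV) = 4.9047e-18 J

Using KE = ½mv²:
v = √(2·KE/m_e)
v = √(2 × 4.9047e-18 J / 9.10938 × 10⁻³¹ kg)
v = 3.28e+06 m/s

This is approximately 1.09460% the speed of light.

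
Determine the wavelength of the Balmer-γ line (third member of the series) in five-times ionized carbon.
12.053772 nm

The lines of a series are numbered from the longest wavelength (smallest ΔE) outward; the third line is the transition from n = n_f + 3 to n_f.
The Balmer series has all transitions ending at n_f = 2.

For C⁵⁺ (Z = 6), the third line (γ-line) is the jump from n = 5 to n = 2:
E_5 = -13.6057 × 6² / 5² = -19.59220800 eV
E_2 = -13.6057 × 6² / 2² = -122.45130000 eV
ΔE = E_5 - E_2 = 102.85909200 eV

λ = hc/E = 1239.84 eV·nm / 102.85909200 eV
λ = 12.053772 nm

This is the γ-line of the Balmer series in C⁵⁺.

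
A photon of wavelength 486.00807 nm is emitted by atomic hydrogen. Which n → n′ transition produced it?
n = 4 → n = 2

First, find the photon energy from the wavelength (hc = 1239.84 eV·nm):
E = hc/λ = 1239.84 eV·nm / 486.00807 nm = 2.5510688 eV

The energy levels of hydrogen satisfy E_n = -13.6057 / n² eV, so an emission n_i → n_f releases
ΔE = 13.6057 × (1/n_f² − 1/n_i²) eV.

Setting ΔE equal to the photon energy:
1/n_f² − 1/n_i² = 2.5510688 / 13.6057 = 0.18750000

Since 1/n_i² must be positive, we need 1/n_f² > 0.18750000, i.e. n_f ≤ 2. For each allowed n_f, solve n_i = (1/n_f² − 0.18750000)^(−1/2) and check whether it is a whole number:
  n_f = 1: 1/n_i² = 1.00000000 − 0.18750000 = 0.81250000 → n_i = 1.109  (not an integer) ✗
  n_f = 2: 1/n_i² = 0.25000000 − 0.18750000 = 0.06250000 → n_i = 4.000  → integer, n_i = 4 ✓

Only n_f = 2 gives an integer upper level, n_i = 4.

The transition is from n = 4 to n = 2 (emission).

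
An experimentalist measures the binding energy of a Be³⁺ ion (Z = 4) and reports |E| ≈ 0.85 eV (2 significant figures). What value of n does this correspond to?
n = 16

The exact energy levels follow E_n = -13.6057 Z² / n² eV with Z = 4.

The measured value (-0.85 eV) is reported to only 2 significant figures, so we must test candidate n values and see which one matches to that precision.

Candidate energies:
  n = 14:  E = -13.6057 × 4² / 14² = -1.11067 eV
  n = 15:  E = -13.6057 × 4² / 15² = -0.96752 eV
  n = 16:  E = -13.6057 × 4² / 16² = -0.85036 eV  ← matches
  n = 17:  E = -13.6057 × 4² / 17² = -0.75326 eV
  n = 18:  E = -13.6057 × 4² / 18² = -0.67189 eV

Checking against the measurement of -0.85 eV (2 sig figs), only n = 16 agrees:
E_16 = -0.85036 eV, which rounds to -0.85 eV ✓

Therefore n = 16.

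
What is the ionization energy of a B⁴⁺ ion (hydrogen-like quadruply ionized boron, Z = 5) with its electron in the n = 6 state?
9.44840 eV

The ionization energy is the energy needed to remove the electron completely (n → ∞).

For a hydrogen-like ion with Z = 5, E_n = -13.6057 Z² / n² eV.

At n = 6: E_6 = -13.6057 × 5² / 6² = -9.44840278 eV
At n = ∞: E_∞ = 0 eV

Ionization energy = E_∞ - E_6 = 0 - (-9.44840278) = 9.44840278 eV
Ionization energy ≈ 9.44840 eV

This is also called the binding energy of the electron in state n = 6.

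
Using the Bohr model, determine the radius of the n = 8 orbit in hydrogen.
3.386734 nm (or 33.867341 Å)

The Bohr radius formula is:
r_n = n² a₀ / Z

where a₀ = 0.052917721 nm is the Bohr radius.

For H (Z = 1) at n = 8:
r_8 = 8² × 0.052917721 nm / 1
r_8 = 64 × 0.052917721 nm / 1
r_8 = 3.3867341 nm / 1
r_8 = 3.386734 nm

The electron orbits at approximately 3.386734 nm from the nucleus.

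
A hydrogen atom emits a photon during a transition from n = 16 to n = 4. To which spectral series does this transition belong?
Brackett series

The spectral series in hydrogen are named based on the final (lower) energy level:
- Lyman series: n_final = 1 (ultraviolet)
- Balmer series: n_final = 2 (visible/near-UV)
- Paschen series: n_final = 3 (infrared)
- Brackett series: n_final = 4 (infrared)
- Pfund series: n_final = 5 (far infrared)

Since this transition ends at n = 4, it belongs to the Brackett series.

For reference, this 16 → 4 line has photon energy
ΔE = 13.6057 eV × (1/4² - 1/16²) = 0.79720898438 eV,
corresponding to wavelength λ = hc/ΔE = 1239.84 eV·nm / 0.79720898438 eV = 1555.22582 nm in the infrared region.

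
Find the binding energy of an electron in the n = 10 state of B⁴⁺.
3.40143 eV

The ionization energy is the energy needed to remove the electron completely (n → ∞).

For a hydrogen-like ion with Z = 5, E_n = -13.6057 Z² / n² eV.

At n = 10: E_10 = -13.6057 × 5² / 10² = -3.40142500 eV
At n = ∞: E_∞ = 0 eV

Ionization energy = E_∞ - E_10 = 0 - (-3.40142500) = 3.40142500 eV
Ionization energy ≈ 3.40143 eV

This is also called the binding energy of the electron in state n = 10.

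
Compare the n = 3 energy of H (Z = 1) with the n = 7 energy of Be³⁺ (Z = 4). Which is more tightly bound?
Be³⁺ at n = 7 (E = -4.443 eV)

Using E_n = -13.6057 Z² / n² eV:

H (Z = 1) at n = 3:
E = -13.6057 × 1² / 3² = -13.6057 × 1 / 9 = -1.511744 eV

Be³⁺ (Z = 4) at n = 7:
E = -13.6057 × 4² / 7² = -13.6057 × 16 / 49 = -4.442678 eV

Since -4.442678 eV < -1.511744 eV,
Be³⁺ at n = 7 is more tightly bound (requires more energy to ionize).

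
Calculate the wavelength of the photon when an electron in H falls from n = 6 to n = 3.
1093.51816 nm

First, find the transition energy using E_n = -13.6057 / n² eV:
E_6 = -13.6057 / 6² = -0.3779361111 eV
E_3 = -13.6057 / 3² = -1.5117444444 eV

Photon energy: |ΔE| = |E_3 - E_6| = 1.1338083333 eV

Convert to wavelength using E = hc/λ with hc = 1239.84 eV·nm:
λ = hc/E = 1239.84 eV·nm / 1.1338083333 eV
λ = 1093.51816 nm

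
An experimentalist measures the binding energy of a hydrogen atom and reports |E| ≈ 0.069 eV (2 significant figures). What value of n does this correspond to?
n = 14

The exact energy levels follow E_n = -13.6057 eV / n².

The measured value (-0.069 eV) is reported to only 2 significant figures, so we must test candidate n values and see which one matches to that precision.

Candidate energies:
  n = 12:  E = -13.6057/12² = -0.09448 eV
  n = 13:  E = -13.6057/13² = -0.08051 eV
  n = 14:  E = -13.6057/14² = -0.06942 eV  ← matches
  n = 15:  E = -13.6057/15² = -0.06047 eV
  n = 16:  E = -13.6057/16² = -0.05315 eV

Checking against the measurement of -0.069 eV (2 sig figs), only n = 14 agrees:
E_14 = -0.06942 eV, which rounds to -0.069 eV ✓

Therefore n = 14.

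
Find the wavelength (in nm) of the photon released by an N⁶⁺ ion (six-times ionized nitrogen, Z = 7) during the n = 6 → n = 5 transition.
152.1593 nm

First, find the transition energy using E_n = -13.6057 Z² / n² eV:
E_6 = -13.6057 × 7² / 6² = -18.51886944 eV
E_5 = -13.6057 × 7² / 5² = -26.66717200 eV

Photon energy: |ΔE| = |E_5 - E_6| = 8.14830256 eV

Convert to wavelength using E = hc/λ with hc = 1239.84 eV·nm:
λ = hc/E = 1239.84 eV·nm / 8.14830256 eV
λ = 152.1593 nm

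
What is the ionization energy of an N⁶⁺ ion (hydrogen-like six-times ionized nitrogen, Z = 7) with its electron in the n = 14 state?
3.4014 eV

The ionization energy is the energy needed to remove the electron completely (n → ∞).

For a hydrogen-like ion with Z = 7, E_n = -13.6057 Z² / n² eV.

At n = 14: E_14 = -13.6057 × 7² / 14² = -3.4014250 eV
At n = ∞: E_∞ = 0 eV

Ionization energy = E_∞ - E_14 = 0 - (-3.4014250) = 3.4014250 eV
Ionization energy ≈ 3.4014 eV

This is also called the binding energy of the electron in state n = 14.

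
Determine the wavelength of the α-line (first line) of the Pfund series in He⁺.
1863.95141 nm

The longest wavelength corresponds to the smallest energy transition in the series.
The Pfund series has all transitions ending at n_f = 5.

For He⁺ (Z = 2), the first line (α-line) is the jump from n = 6 to n = 5:
E_6 = -13.6057 × 2² / 6² = -1.51174444444 eV
E_5 = -13.6057 × 2² / 5² = -2.17691200000 eV
ΔE = E_6 - E_5 = 0.66516755556 eV

λ = hc/E = 1239.84 eV·nm / 0.66516755556 eV
λ = 1863.95141 nm

This is the α-line of the Pfund series in He⁺.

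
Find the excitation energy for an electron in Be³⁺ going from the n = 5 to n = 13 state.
7.419534 eV

The energy levels of a hydrogen-like atom are E_n = -13.6057 Z² eV / n².

Energy at n = 5: E_5 = -13.6057 × 4² / 5² = -8.707648000 eV
Energy at n = 13: E_13 = -13.6057 × 4² / 13² = -1.288113609 eV

The excitation energy is the difference:
ΔE = E_13 - E_5
ΔE = -1.288113609 - (-8.707648000)
ΔE = 7.419534 eV

Since this is positive, energy must be absorbed (photon absorption).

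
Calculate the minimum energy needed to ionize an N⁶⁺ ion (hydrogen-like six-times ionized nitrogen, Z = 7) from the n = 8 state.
10.41686 eV

The ionization energy is the energy needed to remove the electron completely (n → ∞).

For a hydrogen-like ion with Z = 7, E_n = -13.6057 Z² / n² eV.

At n = 8: E_8 = -13.6057 × 7² / 8² = -10.41686406 eV
At n = ∞: E_∞ = 0 eV

Ionization energy = E_∞ - E_8 = 0 - (-10.41686406) = 10.41686406 eV
Ionization energy ≈ 10.41686 eV

This is also called the binding energy of the electron in state n = 8.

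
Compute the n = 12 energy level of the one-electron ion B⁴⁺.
-2.3621 eV

For hydrogen-like ions, the energy levels scale with Z²:
E_n = -13.6057 Z² / n² eV

For B⁴⁺ (Z = 5) at n = 12:
E_12 = -13.6057 × 5² / 12²
E_12 = -13.6057 × 25 / 144
E_12 = -340.1425 / 144
E_12 = -2.3621 eV

The energy is 25 times more negative than hydrogen at the same n due to the stronger nuclear charge.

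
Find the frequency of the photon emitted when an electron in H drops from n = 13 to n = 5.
1.1213e+14 Hz

First, find the transition energy:
E_13 = -13.6057 / 13² = -0.08050710 eV
E_5 = -13.6057 / 5² = -0.54422800 eV
|ΔE| = |E_5 - E_13| = 0.46372090 eV

Convert to Joules: E = 0.46372090 eV × (1.602177 × 10⁻¹⁹ J/eV) = 7.429630e-20 J

Using E = hf:
f = E/h = 7.429630e-20 J / (6.62607 × 10⁻³⁴ J·s)
f = 1.1213e+14 Hz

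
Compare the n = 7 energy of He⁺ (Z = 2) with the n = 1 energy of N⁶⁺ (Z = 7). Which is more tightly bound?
N⁶⁺ at n = 1 (E = -666.679 eV)

Using E_n = -13.6057 Z² / n² eV:

He⁺ (Z = 2) at n = 7:
E = -13.6057 × 2² / 7² = -13.6057 × 4 / 49 = -1.110669 eV

N⁶⁺ (Z = 7) at n = 1:
E = -13.6057 × 7² / 1² = -13.6057 × 49 / 1 = -666.679300 eV

Since -666.679300 eV < -1.110669 eV,
N⁶⁺ at n = 1 is more tightly bound (requires more energy to ionize).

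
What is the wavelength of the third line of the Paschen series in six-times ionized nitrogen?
22.31670 nm

The lines of a series are numbered from the longest wavelength (smallest ΔE) outward; the third line is the transition from n = n_f + 3 to n_f.
The Paschen series has all transitions ending at n_f = 3.

For N⁶⁺ (Z = 7), the third line (γ-line) is the jump from n = 6 to n = 3:
E_6 = -13.6057 × 7² / 6² = -18.5188694 eV
E_3 = -13.6057 × 7² / 3² = -74.0754778 eV
ΔE = E_6 - E_3 = 55.5566084 eV

λ = hc/E = 1239.84 eV·nm / 55.5566084 eV
λ = 22.31670 nm

This is the γ-line of the Paschen series in N⁶⁺.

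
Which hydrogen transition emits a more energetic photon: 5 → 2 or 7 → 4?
5 → 2

Calculate the energy for each transition:

Transition 5 → 2:
ΔE₁ = |E_2 - E_5| = |-13.6057/2² - (-13.6057/5²)|
ΔE₁ = |-3.40142500 - (-0.54422800)| = 2.85720 eV

Transition 7 → 4:
ΔE₂ = |E_4 - E_7| = |-13.6057/4² - (-13.6057/7²)|
ΔE₂ = |-0.85035625 - (-0.27766735)| = 0.57269 eV

Since 2.85720 eV > 0.57269 eV, the transition 5 → 2 emits the more energetic photon.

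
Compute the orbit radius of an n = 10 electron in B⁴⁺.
1.0584 nm (or 10.5835 Å)

The Bohr radius formula is:
r_n = n² a₀ / Z

where a₀ = 0.0529177 nm is the Bohr radius.

For B⁴⁺ (Z = 5) at n = 10:
r_10 = 10² × 0.0529177 nm / 5
r_10 = 100 × 0.0529177 nm / 5
r_10 = 5.29177 nm / 5
r_10 = 1.0584 nm

The electron orbits at approximately 1.0584 nm from the nucleus.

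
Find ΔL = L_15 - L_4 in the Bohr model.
1.16003e-33 J·s (or 11ℏ)

In the Bohr model, L_n = nℏ where ℏ = 1.0545718e-34 J·s.

L_15 = 15ℏ = 1.5818577e-33 J·s
L_4 = 4ℏ = 4.2182872e-34 J·s

ΔL = L_15 - L_4 = (15 - 4)ℏ = 11ℏ
ΔL = 11 × 1.0545718e-34 J·s = 1.16003e-33 J·s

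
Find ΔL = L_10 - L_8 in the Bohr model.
2.10914e-34 J·s (or 2ℏ)

In the Bohr model, L_n = nℏ where ℏ = 1.0545718e-34 J·s.

L_10 = 10ℏ = 1.0545718e-33 J·s
L_8 = 8ℏ = 8.4365744e-34 J·s

ΔL = L_10 - L_8 = (10 - 8)ℏ = 2ℏ
ΔL = 2 × 1.0545718e-34 J·s = 2.10914e-34 J·s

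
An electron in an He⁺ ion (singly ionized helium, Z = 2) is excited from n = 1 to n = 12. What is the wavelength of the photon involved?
22.94094 nm

First, find the transition energy using E_n = -13.6057 Z² / n² eV:
E_1 = -13.6057 × 2² / 1² = -54.4228000 eV
E_12 = -13.6057 × 2² / 12² = -0.3779361 eV

Photon energy: |ΔE| = |E_12 - E_1| = 54.0448639 eV

Convert to wavelength using E = hc/λ with hc = 1239.84 eV·nm:
λ = hc/E = 1239.84 eV·nm / 54.0448639 eV
λ = 22.94094 nm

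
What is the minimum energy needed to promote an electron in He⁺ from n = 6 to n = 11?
1.062 eV

The energy levels of a hydrogen-like atom are E_n = -13.6057 Z² eV / n².

Energy at n = 6: E_6 = -13.6057 × 2² / 6² = -1.511744 eV
Energy at n = 11: E_11 = -13.6057 × 2² / 11² = -0.449775 eV

The excitation energy is the difference:
ΔE = E_11 - E_6
ΔE = -0.449775 - (-1.511744)
ΔE = 1.062 eV

Since this is positive, energy must be absorbed (photon absorption).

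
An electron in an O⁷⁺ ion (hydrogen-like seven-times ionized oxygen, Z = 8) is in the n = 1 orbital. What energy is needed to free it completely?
870.76480 eV

The ionization energy is the energy needed to remove the electron completely (n → ∞).

For a hydrogen-like ion with Z = 8, E_n = -13.6057 Z² / n² eV.

At n = 1: E_1 = -13.6057 × 8² / 1² = -870.76480000 eV
At n = ∞: E_∞ = 0 eV

Ionization energy = E_∞ - E_1 = 0 - (-870.76480000) = 870.76480000 eV
Ionization energy ≈ 870.76480 eV

This is also called the binding energy of the electron in state n = 1.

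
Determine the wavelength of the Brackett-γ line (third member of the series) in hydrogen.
2164.945 nm

The lines of a series are numbered from the longest wavelength (smallest ΔE) outward; the third line is the transition from n = n_f + 3 to n_f.
The Brackett series has all transitions ending at n_f = 4.

For H, the third line (γ-line) is the jump from n = 7 to n = 4:
E_7 = -13.6057 / 7² = -0.277667347 eV
E_4 = -13.6057 / 4² = -0.850356250 eV
ΔE = E_7 - E_4 = 0.572688903 eV

λ = hc/E = 1239.84 eV·nm / 0.572688903 eV
λ = 2164.945 nm

This is the γ-line of the Brackett series in H.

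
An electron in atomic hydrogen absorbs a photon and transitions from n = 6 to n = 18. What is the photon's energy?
0.336 eV

The energy levels of a hydrogen-like atom are E_n = -13.6057 eV / n².

Energy at n = 6: E_6 = -13.6057 / 6² = -0.377936 eV
Energy at n = 18: E_18 = -13.6057 / 18² = -0.041993 eV

The excitation energy is the difference:
ΔE = E_18 - E_6
ΔE = -0.041993 - (-0.377936)
ΔE = 0.336 eV

Since this is positive, energy must be absorbed (photon absorption).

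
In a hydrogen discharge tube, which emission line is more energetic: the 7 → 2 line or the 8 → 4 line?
7 → 2

Calculate the energy for each transition:

Transition 7 → 2:
ΔE₁ = |E_2 - E_7| = |-13.6057/2² - (-13.6057/7²)|
ΔE₁ = |-3.4014250000 - (-0.2776673469)| = 3.1237577 eV

Transition 8 → 4:
ΔE₂ = |E_4 - E_8| = |-13.6057/4² - (-13.6057/8²)|
ΔE₂ = |-0.8503562500 - (-0.2125890625)| = 0.6377672 eV

Since 3.1237577 eV > 0.6377672 eV, the transition 7 → 2 emits the more energetic photon.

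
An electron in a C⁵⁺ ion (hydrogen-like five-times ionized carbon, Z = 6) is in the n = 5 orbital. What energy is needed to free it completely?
19.592 eV

The ionization energy is the energy needed to remove the electron completely (n → ∞).

For a hydrogen-like ion with Z = 6, E_n = -13.6057 Z² / n² eV.

At n = 5: E_5 = -13.6057 × 6² / 5² = -19.592208 eV
At n = ∞: E_∞ = 0 eV

Ionization energy = E_∞ - E_5 = 0 - (-19.592208) = 19.592208 eV
Ionization energy ≈ 19.592 eV

This is also called the binding energy of the electron in state n = 5.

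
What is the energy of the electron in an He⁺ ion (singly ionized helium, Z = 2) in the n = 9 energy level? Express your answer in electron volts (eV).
-0.67 eV

The energy levels of a hydrogen-like atom are given by:
E_n = -13.6057 Z² / n² eV  (with Z = 2 for He⁺)

For n = 9:
E_9 = -13.6057 × 2² / 9²
E_9 = -13.6057 × 4 / 81
E_9 = -0.67 eV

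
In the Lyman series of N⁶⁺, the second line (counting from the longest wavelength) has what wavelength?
2.092 nm

The lines of a series are numbered from the longest wavelength (smallest ΔE) outward; the second line is the transition from n = n_f + 2 to n_f.
The Lyman series has all transitions ending at n_f = 1.

For N⁶⁺ (Z = 7), the second line (β-line) is the jump from n = 3 to n = 1:
E_3 = -13.6057 × 7² / 3² = -74.07548 eV
E_1 = -13.6057 × 7² / 1² = -666.67930 eV
ΔE = E_3 - E_1 = 592.60382 eV

λ = hc/E = 1239.84 eV·nm / 592.60382 eV
λ = 2.092 nm

This is the β-line of the Lyman series in N⁶⁺.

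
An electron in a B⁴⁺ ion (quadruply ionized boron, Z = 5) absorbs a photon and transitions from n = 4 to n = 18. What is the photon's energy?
20.209084 eV

The energy levels of a hydrogen-like atom are E_n = -13.6057 Z² eV / n².

Energy at n = 4: E_4 = -13.6057 × 5² / 4² = -21.258906250 eV
Energy at n = 18: E_18 = -13.6057 × 5² / 18² = -1.049822531 eV

The excitation energy is the difference:
ΔE = E_18 - E_4
ΔE = -1.049822531 - (-21.258906250)
ΔE = 20.209084 eV

Since this is positive, energy must be absorbed (photon absorption).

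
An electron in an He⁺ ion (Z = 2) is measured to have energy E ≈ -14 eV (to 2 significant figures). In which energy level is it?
n = 2

The exact energy levels follow E_n = -13.6057 Z² / n² eV with Z = 2.

The measured value (-14 eV) is reported to only 2 significant figures, so we must test candidate n values and see which one matches to that precision.

Candidate energies:
  n = 1:  E = -13.6057 × 2² / 1² = -54.42280 eV
  n = 2:  E = -13.6057 × 2² / 2² = -13.60570 eV  ← matches
  n = 3:  E = -13.6057 × 2² / 3² = -6.04698 eV
  n = 4:  E = -13.6057 × 2² / 4² = -3.40143 eV

Checking against the measurement of -14 eV (2 sig figs), only n = 2 agrees:
E_2 = -13.60570 eV, which rounds to -14 eV ✓

Therefore n = 2.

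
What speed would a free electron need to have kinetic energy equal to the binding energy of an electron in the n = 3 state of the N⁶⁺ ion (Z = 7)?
5.10462e+06 m/s (or 1.703% of c)

The binding energy at n = 3 for N⁶⁺ is:
E_3 = -13.6057 × 7²/3² = -74.0754778 eV
|E_3| = 74.0754778 eV

Convert to Joules:
KE = 74.0754778 eV × (1.602177 × 10⁻¹⁹ J/eV) = 1.1868203e-17 J

Using KE = ½mv²:
v = √(2·KE/m_e)
v = √(2 × 1.1868203e-17 J / 9.10938 × 10⁻³¹ kg)
v = 5.10462e+06 m/s

This is approximately 1.703% the speed of light.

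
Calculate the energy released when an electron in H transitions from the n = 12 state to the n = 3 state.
1.41726 eV

The energy levels are E_n = -13.6057 eV / n².

Energy at n = 12: E_12 = -13.6057 / 12² = -0.09448403 eV
Energy at n = 3: E_3 = -13.6057 / 3² = -1.51174444 eV

For emission (electron falling to lower state), the photon energy is:
E_photon = E_12 - E_3 = |-0.09448403 - (-1.51174444)|
E_photon = 1.41726 eV

This energy is carried away by the emitted photon.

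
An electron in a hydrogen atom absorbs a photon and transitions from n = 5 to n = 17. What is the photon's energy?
0.4971 eV

The energy levels of a hydrogen-like atom are E_n = -13.6057 eV / n².

Energy at n = 5: E_5 = -13.6057 / 5² = -0.5442280 eV
Energy at n = 17: E_17 = -13.6057 / 17² = -0.0470785 eV

The excitation energy is the difference:
ΔE = E_17 - E_5
ΔE = -0.0470785 - (-0.5442280)
ΔE = 0.4971 eV

Since this is positive, energy must be absorbed (photon absorption).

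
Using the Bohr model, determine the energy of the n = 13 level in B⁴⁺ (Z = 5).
-2.012678 eV

For hydrogen-like ions, the energy levels scale with Z²:
E_n = -13.6057 Z² / n² eV

For B⁴⁺ (Z = 5) at n = 13:
E_13 = -13.6057 × 5² / 13²
E_13 = -13.6057 × 25 / 169
E_13 = -340.1425 / 169
E_13 = -2.012678 eV

The energy is 25 times more negative than hydrogen at the same n due to the stronger nuclear charge.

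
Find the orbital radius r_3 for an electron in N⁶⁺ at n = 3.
0.0680 nm (or 0.6804 Å)

The Bohr radius formula is:
r_n = n² a₀ / Z

where a₀ = 0.0529177 nm is the Bohr radius.

For N⁶⁺ (Z = 7) at n = 3:
r_3 = 3² × 0.0529177 nm / 7
r_3 = 9 × 0.0529177 nm / 7
r_3 = 0.47626 nm / 7
r_3 = 0.0680 nm

The electron orbits at approximately 0.0680 nm from the nucleus.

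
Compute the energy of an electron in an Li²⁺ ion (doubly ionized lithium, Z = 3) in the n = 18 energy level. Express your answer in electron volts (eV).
-0.38 eV

The energy levels of a hydrogen-like atom are given by:
E_n = -13.6057 Z² / n² eV  (with Z = 3 for Li²⁺)

For n = 18:
E_18 = -13.6057 × 3² / 18²
E_18 = -13.6057 × 9 / 324
E_18 = -0.38 eV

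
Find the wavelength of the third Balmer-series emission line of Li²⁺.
48.2151 nm

The lines of a series are numbered from the longest wavelength (smallest ΔE) outward; the third line is the transition from n = n_f + 3 to n_f.
The Balmer series has all transitions ending at n_f = 2.

For Li²⁺ (Z = 3), the third line (γ-line) is the jump from n = 5 to n = 2:
E_5 = -13.6057 × 3² / 5² = -4.898052 eV
E_2 = -13.6057 × 3² / 2² = -30.612825 eV
ΔE = E_5 - E_2 = 25.714773 eV

λ = hc/E = 1239.84 eV·nm / 25.714773 eV
λ = 48.2151 nm

This is the γ-line of the Balmer series in Li²⁺.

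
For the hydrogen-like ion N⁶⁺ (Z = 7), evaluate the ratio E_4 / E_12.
9.000000

Using E_n = -13.6057 Z² / n² eV with Z = 7:

E_4 = -13.6057 × 7² / 4² = -666.6793 / 16 = -41.667456250000 eV
E_12 = -13.6057 × 7² / 12² = -666.6793 / 144 = -4.629717361111 eV

The ratio is:
E_4/E_12 = (-41.667456250000) / (-4.629717361111)
E_4/E_12 = (-666.6793/16) / (-666.6793/144)
E_4/E_12 = 144/16
E_4/E_12 = 9.000000
(Note: the Z² factors cancel in the ratio.)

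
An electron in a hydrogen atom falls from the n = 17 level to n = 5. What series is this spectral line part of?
Pfund series

The spectral series in hydrogen are named based on the final (lower) energy level:
- Lyman series: n_final = 1 (ultraviolet)
- Balmer series: n_final = 2 (visible/near-UV)
- Paschen series: n_final = 3 (infrared)
- Brackett series: n_final = 4 (infrared)
- Pfund series: n_final = 5 (far infrared)

Since this transition ends at n = 5, it belongs to the Pfund series.

For reference, this 17 → 5 line has photon energy
ΔE = 13.6057 eV × (1/5² - 1/17²) = 0.49714945329 eV,
corresponding to wavelength λ = hc/ΔE = 1239.84 eV·nm / 0.49714945329 eV = 2493.89795 nm in the far infrared region.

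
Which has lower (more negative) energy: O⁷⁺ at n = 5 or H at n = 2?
O⁷⁺ at n = 5 (E = -34.831 eV)

Using E_n = -13.6057 Z² / n² eV:

O⁷⁺ (Z = 8) at n = 5:
E = -13.6057 × 8² / 5² = -13.6057 × 64 / 25 = -34.830592 eV

H (Z = 1) at n = 2:
E = -13.6057 × 1² / 2² = -13.6057 × 1 / 4 = -3.401425 eV

Since -34.830592 eV < -3.401425 eV,
O⁷⁺ at n = 5 is more tightly bound (requires more energy to ionize).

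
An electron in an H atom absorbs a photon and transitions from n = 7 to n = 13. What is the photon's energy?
0.197 eV

The energy levels of a hydrogen-like atom are E_n = -13.6057 eV / n².

Energy at n = 7: E_7 = -13.6057 / 7² = -0.277667 eV
Energy at n = 13: E_13 = -13.6057 / 13² = -0.080507 eV

The excitation energy is the difference:
ΔE = E_13 - E_7
ΔE = -0.080507 - (-0.277667)
ΔE = 0.197 eV

Since this is positive, energy must be absorbed (photon absorption).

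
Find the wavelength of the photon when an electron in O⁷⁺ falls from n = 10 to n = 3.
14.082050 nm

First, find the transition energy using E_n = -13.6057 Z² / n² eV:
E_10 = -13.6057 × 8² / 10² = -8.70764800 eV
E_3 = -13.6057 × 8² / 3² = -96.75164444 eV

Photon energy: |ΔE| = |E_3 - E_10| = 88.04399644 eV

Convert to wavelength using E = hc/λ with hc = 1239.84 eV·nm:
λ = hc/E = 1239.84 eV·nm / 88.04399644 eV
λ = 14.082050 nm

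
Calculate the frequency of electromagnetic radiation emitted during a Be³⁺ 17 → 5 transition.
1.9234e+15 Hz

First, find the transition energy:
E_17 = -13.6057 × 4² / 17² = -0.75325675 eV
E_5 = -13.6057 × 4² / 5² = -8.70764800 eV
|ΔE| = |E_5 - E_17| = 7.95439125 eV

Convert to Joules: E = 7.95439125 eV × (1.602177 × 10⁻¹⁹ J/eV) = 1.274434e-18 J

Using E = hf:
f = E/h = 1.274434e-18 J / (6.62607 × 10⁻³⁴ J·s)
f = 1.9234e+15 Hz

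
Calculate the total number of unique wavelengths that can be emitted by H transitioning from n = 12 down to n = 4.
36

The electron can occupy levels n = 4, 5, ..., 12 during de-excitation — that is m = 12 - 4 + 1 = 9 distinct levels.

The number of distinct spectral lines equals the number of ways to choose 2 of these m levels (each pair gives one possible emission transition):

Number of lines = m(m-1)/2 = 9×8/2 = 36

These correspond to all possible transitions between the 9 levels:
12 → 11, 12 → 10, 12 → 9, 12 → 8, 12 → 7, 12 → 6, 12 → 5, 12 → 4...

Each transition produces a photon with a unique energy (and thus wavelength). This count does not depend on Z.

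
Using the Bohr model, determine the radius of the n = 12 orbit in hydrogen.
7.6202 nm (or 76.2015 Å)

The Bohr radius formula is:
r_n = n² a₀ / Z

where a₀ = 0.0529177 nm is the Bohr radius.

For H (Z = 1) at n = 12:
r_12 = 12² × 0.0529177 nm / 1
r_12 = 144 × 0.0529177 nm / 1
r_12 = 7.62015 nm / 1
r_12 = 7.6202 nm

The electron orbits at approximately 7.6202 nm from the nucleus.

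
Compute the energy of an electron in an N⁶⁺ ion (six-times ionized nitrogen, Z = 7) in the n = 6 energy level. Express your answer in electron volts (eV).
-18.5189 eV

The energy levels of a hydrogen-like atom are given by:
E_n = -13.6057 Z² / n² eV  (with Z = 7 for N⁶⁺)

For n = 6:
E_6 = -13.6057 × 7² / 6²
E_6 = -13.6057 × 49 / 36
E_6 = -18.5189 eV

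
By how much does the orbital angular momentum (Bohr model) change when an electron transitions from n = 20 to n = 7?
1.371e-33 J·s (or 13ℏ)

In the Bohr model, L_n = nℏ where ℏ = 1.05457e-34 J·s.

L_20 = 20ℏ = 2.10914e-33 J·s
L_7 = 7ℏ = 7.38199e-34 J·s

ΔL = L_20 - L_7 = (20 - 7)ℏ = 13ℏ
ΔL = 13 × 1.05457e-34 J·s = 1.371e-33 J·s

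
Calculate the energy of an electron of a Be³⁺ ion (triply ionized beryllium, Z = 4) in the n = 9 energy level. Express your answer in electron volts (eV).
-2.688 eV

The energy levels of a hydrogen-like atom are given by:
E_n = -13.6057 Z² / n² eV  (with Z = 4 for Be³⁺)

For n = 9:
E_9 = -13.6057 × 4² / 9²
E_9 = -13.6057 × 16 / 81
E_9 = -2.688 eV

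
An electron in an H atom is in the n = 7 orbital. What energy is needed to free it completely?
0.278 eV

The ionization energy is the energy needed to remove the electron completely (n → ∞).

For hydrogen, E_n = -13.6057 eV / n².

At n = 7: E_7 = -13.6057 / 7² = -0.277667 eV
At n = ∞: E_∞ = 0 eV

Ionization energy = E_∞ - E_7 = 0 - (-0.277667) = 0.277667 eV
Ionization energy ≈ 0.278 eV

This is also called the binding energy of the electron in state n = 7.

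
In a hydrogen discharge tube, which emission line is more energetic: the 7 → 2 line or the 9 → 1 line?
9 → 1

Calculate the energy for each transition:

Transition 7 → 2:
ΔE₁ = |E_2 - E_7| = |-13.6057/2² - (-13.6057/7²)|
ΔE₁ = |-3.40142500 - (-0.27766735)| = 3.12376 eV

Transition 9 → 1:
ΔE₂ = |E_1 - E_9| = |-13.6057/1² - (-13.6057/9²)|
ΔE₂ = |-13.60570000 - (-0.16797160)| = 13.43773 eV

Since 13.43773 eV > 3.12376 eV, the transition 9 → 1 emits the more energetic photon.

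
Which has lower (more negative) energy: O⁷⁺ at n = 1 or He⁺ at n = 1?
O⁷⁺ at n = 1 (E = -870.76480 eV)

Using E_n = -13.6057 Z² / n² eV:

O⁷⁺ (Z = 8) at n = 1:
E = -13.6057 × 8² / 1² = -13.6057 × 64 / 1 = -870.76480000 eV

He⁺ (Z = 2) at n = 1:
E = -13.6057 × 2² / 1² = -13.6057 × 4 / 1 = -54.42280000 eV

Since -870.76480000 eV < -54.42280000 eV,
O⁷⁺ at n = 1 is more tightly bound (requires more energy to ionize).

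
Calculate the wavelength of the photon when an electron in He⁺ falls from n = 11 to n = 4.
420.050 nm

First, find the transition energy using E_n = -13.6057 Z² / n² eV:
E_11 = -13.6057 × 2² / 11² = -0.4497752 eV
E_4 = -13.6057 × 2² / 4² = -3.4014250 eV

Photon energy: |ΔE| = |E_4 - E_11| = 2.9516498 eV

Convert to wavelength using E = hc/λ with hc = 1239.84 eV·nm:
λ = hc/E = 1239.84 eV·nm / 2.9516498 eV
λ = 420.050 nm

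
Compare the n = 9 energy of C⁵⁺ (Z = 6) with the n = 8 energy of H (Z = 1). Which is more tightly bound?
C⁵⁺ at n = 9 (E = -6.04698 eV)

Using E_n = -13.6057 Z² / n² eV:

C⁵⁺ (Z = 6) at n = 9:
E = -13.6057 × 6² / 9² = -13.6057 × 36 / 81 = -6.04697778 eV

H (Z = 1) at n = 8:
E = -13.6057 × 1² / 8² = -13.6057 × 1 / 64 = -0.21258906 eV

Since -6.04697778 eV < -0.21258906 eV,
C⁵⁺ at n = 9 is more tightly bound (requires more energy to ionize).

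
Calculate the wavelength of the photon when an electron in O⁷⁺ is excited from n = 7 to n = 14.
93.0250 nm

First, find the transition energy using E_n = -13.6057 Z² / n² eV:
E_7 = -13.6057 × 8² / 7² = -17.770710 eV
E_14 = -13.6057 × 8² / 14² = -4.442678 eV

Photon energy: |ΔE| = |E_14 - E_7| = 13.328032 eV

Convert to wavelength using E = hc/λ with hc = 1239.84 eV·nm:
λ = hc/E = 1239.84 eV·nm / 13.328032 eV
λ = 93.0250 nm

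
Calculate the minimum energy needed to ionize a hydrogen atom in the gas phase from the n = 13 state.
0.0805 eV

The ionization energy is the energy needed to remove the electron completely (n → ∞).

For hydrogen, E_n = -13.6057 eV / n².

At n = 13: E_13 = -13.6057 / 13² = -0.0805071 eV
At n = ∞: E_∞ = 0 eV

Ionization energy = E_∞ - E_13 = 0 - (-0.0805071) = 0.0805071 eV
Ionization energy ≈ 0.0805 eV

This is also called the binding energy of the electron in state n = 13.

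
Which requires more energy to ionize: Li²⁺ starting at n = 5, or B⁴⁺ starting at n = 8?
B⁴⁺ at n = 8 (E = -5.31 eV)

Using E_n = -13.6057 Z² / n² eV:

Li²⁺ (Z = 3) at n = 5:
E = -13.6057 × 3² / 5² = -13.6057 × 9 / 25 = -4.89805 eV

B⁴⁺ (Z = 5) at n = 8:
E = -13.6057 × 5² / 8² = -13.6057 × 25 / 64 = -5.31473 eV

Since -5.31473 eV < -4.89805 eV,
B⁴⁺ at n = 8 is more tightly bound (requires more energy to ionize).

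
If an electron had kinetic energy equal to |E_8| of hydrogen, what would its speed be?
2.735e+05 m/s (or 0.0912% of c)

The binding energy at n = 8 for hydrogen is:
E_8 = -13.6057/8² = -0.2125891 eV
|E_8| = 0.2125891 eV

Convert to Joules:
KE = 0.2125891 eV × (1.602177 × 10⁻¹⁹ J/eV) = 3.40605e-20 J

Using KE = ½mv²:
v = √(2·KE/m_e)
v = √(2 × 3.40605e-20 J / 9.10938 × 10⁻³¹ kg)
v = 2.735e+05 m/s

This is approximately 0.0912% the speed of light.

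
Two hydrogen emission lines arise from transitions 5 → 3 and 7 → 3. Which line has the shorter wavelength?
7 → 3

Calculate the energy for each transition:

Transition 5 → 3:
ΔE₁ = |E_3 - E_5| = |-13.6057/3² - (-13.6057/5²)|
ΔE₁ = |-1.51174444 - (-0.54422800)| = 0.96752 eV

Transition 7 → 3:
ΔE₂ = |E_3 - E_7| = |-13.6057/3² - (-13.6057/7²)|
ΔE₂ = |-1.51174444 - (-0.27766735)| = 1.23408 eV

Since 1.23408 eV > 0.96752 eV, the transition 7 → 3 emits the more energetic photon.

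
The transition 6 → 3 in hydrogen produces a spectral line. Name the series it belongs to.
Paschen series

The spectral series in hydrogen are named based on the final (lower) energy level:
- Lyman series: n_final = 1 (ultraviolet)
- Balmer series: n_final = 2 (visible/near-UV)
- Paschen series: n_final = 3 (infrared)
- Brackett series: n_final = 4 (infrared)
- Pfund series: n_final = 5 (far infrared)

Since this transition ends at n = 3, it belongs to the Paschen series.

For reference, this 6 → 3 line has photon energy
ΔE = 13.6057 eV × (1/3² - 1/6²) = 1.13380833 eV,
corresponding to wavelength λ = hc/ΔE = 1239.84 eV·nm / 1.13380833 eV = 1093.518 nm in the infrared region.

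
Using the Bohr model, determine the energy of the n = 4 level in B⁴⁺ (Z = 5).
-21.258906 eV

For hydrogen-like ions, the energy levels scale with Z²:
E_n = -13.6057 Z² / n² eV

For B⁴⁺ (Z = 5) at n = 4:
E_4 = -13.6057 × 5² / 4²
E_4 = -13.6057 × 25 / 16
E_4 = -340.1425 / 16
E_4 = -21.258906 eV

The energy is 25 times more negative than hydrogen at the same n due to the stronger nuclear charge.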